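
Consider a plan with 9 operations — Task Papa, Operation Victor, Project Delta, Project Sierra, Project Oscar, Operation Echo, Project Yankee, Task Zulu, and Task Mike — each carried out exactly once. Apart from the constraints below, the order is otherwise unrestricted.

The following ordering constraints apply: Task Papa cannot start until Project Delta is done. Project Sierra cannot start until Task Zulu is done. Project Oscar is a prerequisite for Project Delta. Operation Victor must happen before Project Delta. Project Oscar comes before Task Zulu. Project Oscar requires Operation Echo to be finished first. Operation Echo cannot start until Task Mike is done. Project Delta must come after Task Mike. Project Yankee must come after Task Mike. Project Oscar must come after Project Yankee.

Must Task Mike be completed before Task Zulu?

Following the dependencies: Task Mike → Operation Echo → Project Oscar → Task Zulu.
Hence Task Mike necessarily comes before Task Zulu.

Yes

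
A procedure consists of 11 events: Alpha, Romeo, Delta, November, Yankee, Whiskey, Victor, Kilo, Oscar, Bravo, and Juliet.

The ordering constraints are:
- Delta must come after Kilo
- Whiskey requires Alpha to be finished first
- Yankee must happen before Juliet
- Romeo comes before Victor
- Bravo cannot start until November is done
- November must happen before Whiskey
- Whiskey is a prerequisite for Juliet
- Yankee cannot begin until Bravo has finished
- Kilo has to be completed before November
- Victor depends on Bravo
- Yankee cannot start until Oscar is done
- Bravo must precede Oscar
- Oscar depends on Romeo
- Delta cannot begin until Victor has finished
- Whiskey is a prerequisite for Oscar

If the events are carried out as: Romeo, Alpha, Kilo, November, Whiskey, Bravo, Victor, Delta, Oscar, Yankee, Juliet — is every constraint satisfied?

Yes

Every stated constraint is respected: Romeo sits at position 1, ahead of Oscar at position 9, and each of the other listed pairs likewise has the predecessor earlier in the sequence.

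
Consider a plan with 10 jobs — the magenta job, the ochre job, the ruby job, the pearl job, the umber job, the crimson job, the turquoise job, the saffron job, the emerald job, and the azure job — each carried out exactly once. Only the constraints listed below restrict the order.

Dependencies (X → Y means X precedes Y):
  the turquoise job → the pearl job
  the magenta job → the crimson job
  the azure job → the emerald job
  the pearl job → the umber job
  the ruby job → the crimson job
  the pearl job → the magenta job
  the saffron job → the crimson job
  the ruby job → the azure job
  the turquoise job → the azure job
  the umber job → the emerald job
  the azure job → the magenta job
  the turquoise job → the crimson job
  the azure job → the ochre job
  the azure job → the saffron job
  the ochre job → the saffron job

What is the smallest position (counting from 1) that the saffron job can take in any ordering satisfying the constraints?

Every job that must precede the saffron job has to come before it. Tracing all chains that end at the saffron job, those jobs are: the ochre job, the ruby job, the turquoise job, the azure job — 4 in total.
So at minimum 4 jobs come before the saffron job, putting the saffron job no earlier than position 5. That position is achievable by scheduling exactly those predecessors first.

5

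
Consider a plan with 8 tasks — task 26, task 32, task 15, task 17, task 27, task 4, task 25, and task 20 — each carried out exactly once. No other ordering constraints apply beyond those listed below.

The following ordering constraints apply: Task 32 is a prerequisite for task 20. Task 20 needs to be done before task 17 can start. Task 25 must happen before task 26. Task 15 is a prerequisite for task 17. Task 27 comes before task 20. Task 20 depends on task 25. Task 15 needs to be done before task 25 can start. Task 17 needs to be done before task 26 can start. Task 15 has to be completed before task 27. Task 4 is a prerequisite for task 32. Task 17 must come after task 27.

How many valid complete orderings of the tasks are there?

The tasks with no prerequisites are task 15, task 4; any of them can be placed first.
Enumerating by repeatedly choosing an available task (one whose prerequisites are all placed) gives 20 distinct complete orderings.

20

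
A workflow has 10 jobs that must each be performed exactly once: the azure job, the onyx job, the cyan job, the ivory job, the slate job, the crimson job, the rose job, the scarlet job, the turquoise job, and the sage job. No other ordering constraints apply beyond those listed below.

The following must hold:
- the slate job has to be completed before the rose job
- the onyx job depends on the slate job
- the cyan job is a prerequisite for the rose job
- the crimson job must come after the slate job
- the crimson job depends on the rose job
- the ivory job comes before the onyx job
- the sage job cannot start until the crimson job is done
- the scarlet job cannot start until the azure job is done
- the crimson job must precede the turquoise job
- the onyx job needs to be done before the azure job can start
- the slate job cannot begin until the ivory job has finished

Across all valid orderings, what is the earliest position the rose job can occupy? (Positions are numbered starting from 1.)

The jobs that are forced before the rose job, directly or transitively, are the cyan job, the ivory job, the slate job. That's 3 jobs.
So at minimum 3 jobs come before the rose job, putting the rose job no earlier than position 4. That position is achievable by scheduling exactly those predecessors first.

4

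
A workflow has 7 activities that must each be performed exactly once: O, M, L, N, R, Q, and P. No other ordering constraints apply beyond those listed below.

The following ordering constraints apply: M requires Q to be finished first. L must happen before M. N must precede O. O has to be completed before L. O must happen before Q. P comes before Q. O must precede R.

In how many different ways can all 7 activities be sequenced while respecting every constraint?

2 activities have no prerequisites (N, P), so any of them could come first.
Systematically extending each partial ordering one activity at a time and counting, there are 31 complete orderings.

31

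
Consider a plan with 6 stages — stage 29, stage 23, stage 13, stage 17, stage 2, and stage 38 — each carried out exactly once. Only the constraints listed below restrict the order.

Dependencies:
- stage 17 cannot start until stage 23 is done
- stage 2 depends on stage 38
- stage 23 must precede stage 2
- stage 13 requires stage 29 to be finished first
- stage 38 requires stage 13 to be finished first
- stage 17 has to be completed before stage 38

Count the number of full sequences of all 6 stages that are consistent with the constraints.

6

2 stages have no prerequisites (stage 29, stage 23), so any of them could come first.
Systematically extending each partial ordering one stage at a time and counting, there are 6 complete orderings.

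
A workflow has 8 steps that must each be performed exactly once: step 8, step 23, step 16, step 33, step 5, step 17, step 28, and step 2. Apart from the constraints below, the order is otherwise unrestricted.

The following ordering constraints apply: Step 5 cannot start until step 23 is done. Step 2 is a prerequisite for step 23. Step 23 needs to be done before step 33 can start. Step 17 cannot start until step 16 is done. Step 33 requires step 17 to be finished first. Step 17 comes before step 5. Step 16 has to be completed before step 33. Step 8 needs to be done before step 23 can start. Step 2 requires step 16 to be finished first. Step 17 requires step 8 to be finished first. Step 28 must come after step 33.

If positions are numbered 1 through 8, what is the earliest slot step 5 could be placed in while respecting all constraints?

Every step that must precede step 5 has to come before it. Tracing all chains that end at step 5, those steps are: step 8, step 23, step 16, step 17, step 2 — 5 in total.
So at minimum 5 steps come before step 5, putting step 5 no earlier than position 6. That position is achievable by scheduling exactly those predecessors first.

6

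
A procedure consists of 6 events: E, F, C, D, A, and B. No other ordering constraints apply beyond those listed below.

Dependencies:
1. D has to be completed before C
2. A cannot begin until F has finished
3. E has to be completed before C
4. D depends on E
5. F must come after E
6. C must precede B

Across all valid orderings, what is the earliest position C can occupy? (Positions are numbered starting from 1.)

3

Working backwards through the constraints from C, its full set of required predecessors is E, D — 2 of them.
So at minimum 2 events come before C, putting C no earlier than position 3. That position is achievable by scheduling exactly those predecessors first.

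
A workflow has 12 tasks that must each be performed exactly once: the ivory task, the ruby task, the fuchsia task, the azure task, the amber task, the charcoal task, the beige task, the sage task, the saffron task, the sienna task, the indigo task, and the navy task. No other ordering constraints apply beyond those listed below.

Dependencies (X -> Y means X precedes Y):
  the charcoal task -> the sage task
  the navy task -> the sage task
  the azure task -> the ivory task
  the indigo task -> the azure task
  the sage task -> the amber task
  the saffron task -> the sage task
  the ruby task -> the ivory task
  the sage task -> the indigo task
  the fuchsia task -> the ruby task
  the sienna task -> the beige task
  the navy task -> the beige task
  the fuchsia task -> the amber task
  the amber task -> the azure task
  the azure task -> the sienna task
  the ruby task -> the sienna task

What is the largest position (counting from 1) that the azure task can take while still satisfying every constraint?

9

The tasks that are forced after the azure task, directly or by a chain of constraints, are the ivory task, the beige task, the sienna task. That's 3 tasks.
With 3 mandatory successors out of 12 tasks total, the latest slot for the azure task is 12−3 = 9, and it's reachable by doing all non-successors before the azure task.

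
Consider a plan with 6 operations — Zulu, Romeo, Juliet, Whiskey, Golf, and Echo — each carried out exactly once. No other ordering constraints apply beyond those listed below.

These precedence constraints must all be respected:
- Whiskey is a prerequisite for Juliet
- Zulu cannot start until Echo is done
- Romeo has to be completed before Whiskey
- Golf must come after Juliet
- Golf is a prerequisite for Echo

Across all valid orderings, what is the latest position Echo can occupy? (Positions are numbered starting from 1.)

Following the constraints forward from Echo, its only required successor is Zulu.
So at least 1 operation follows Echo, putting Echo no later than position 5. That position is achievable by scheduling everything else first.

5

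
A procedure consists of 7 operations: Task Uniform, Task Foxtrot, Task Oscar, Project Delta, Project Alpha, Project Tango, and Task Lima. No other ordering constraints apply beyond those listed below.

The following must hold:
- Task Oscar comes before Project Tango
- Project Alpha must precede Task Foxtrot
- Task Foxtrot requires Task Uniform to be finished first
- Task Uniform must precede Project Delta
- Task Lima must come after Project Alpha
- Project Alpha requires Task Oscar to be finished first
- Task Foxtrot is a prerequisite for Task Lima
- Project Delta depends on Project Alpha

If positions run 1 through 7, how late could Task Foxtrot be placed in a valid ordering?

6

The only operation forced after Task Foxtrot (directly or by a chain) is Task Lima.
With 1 mandatory successor out of 7 operations total, the latest slot for Task Foxtrot is 7−1 = 6, and it's reachable by doing all non-successors before Task Foxtrot.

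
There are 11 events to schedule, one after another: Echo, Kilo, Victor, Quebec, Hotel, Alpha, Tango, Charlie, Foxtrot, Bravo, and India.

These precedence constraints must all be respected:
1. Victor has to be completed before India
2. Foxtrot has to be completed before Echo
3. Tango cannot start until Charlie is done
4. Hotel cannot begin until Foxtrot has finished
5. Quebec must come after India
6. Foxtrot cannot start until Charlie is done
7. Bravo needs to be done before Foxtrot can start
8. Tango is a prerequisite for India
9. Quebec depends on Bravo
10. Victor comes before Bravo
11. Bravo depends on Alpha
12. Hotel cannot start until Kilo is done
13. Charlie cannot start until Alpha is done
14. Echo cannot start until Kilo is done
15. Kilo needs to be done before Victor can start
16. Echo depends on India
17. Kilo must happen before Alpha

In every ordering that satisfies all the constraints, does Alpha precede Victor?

Alpha and Victor are not related by any chain of constraints.
So Alpha can come before Victor or after — it is not forced.

No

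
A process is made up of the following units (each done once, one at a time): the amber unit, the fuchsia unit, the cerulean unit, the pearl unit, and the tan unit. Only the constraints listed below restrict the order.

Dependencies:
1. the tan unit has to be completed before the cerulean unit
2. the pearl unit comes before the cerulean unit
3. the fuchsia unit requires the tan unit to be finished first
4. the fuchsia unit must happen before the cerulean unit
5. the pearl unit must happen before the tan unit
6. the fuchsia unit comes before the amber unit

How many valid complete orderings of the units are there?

The pearl unit is the only unit with nothing required before it, so every ordering starts there.
Systematically extending each partial ordering one unit at a time and counting, there are 2 complete orderings.

2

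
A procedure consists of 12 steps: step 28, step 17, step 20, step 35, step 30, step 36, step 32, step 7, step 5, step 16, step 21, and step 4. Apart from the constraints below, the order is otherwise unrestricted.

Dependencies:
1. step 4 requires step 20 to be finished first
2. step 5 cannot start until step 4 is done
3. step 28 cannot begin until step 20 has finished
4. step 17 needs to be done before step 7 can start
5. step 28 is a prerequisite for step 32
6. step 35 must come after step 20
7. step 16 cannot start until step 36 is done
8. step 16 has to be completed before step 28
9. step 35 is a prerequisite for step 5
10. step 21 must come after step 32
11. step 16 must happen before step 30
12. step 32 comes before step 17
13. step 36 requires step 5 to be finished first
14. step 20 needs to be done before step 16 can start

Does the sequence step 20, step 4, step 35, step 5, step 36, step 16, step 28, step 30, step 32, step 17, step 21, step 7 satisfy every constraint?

Checking each listed constraint against this order: for instance, step 20 is in position 1 and step 28 in position 7, so that constraint holds — and the remaining constraints check out the same way.

Yes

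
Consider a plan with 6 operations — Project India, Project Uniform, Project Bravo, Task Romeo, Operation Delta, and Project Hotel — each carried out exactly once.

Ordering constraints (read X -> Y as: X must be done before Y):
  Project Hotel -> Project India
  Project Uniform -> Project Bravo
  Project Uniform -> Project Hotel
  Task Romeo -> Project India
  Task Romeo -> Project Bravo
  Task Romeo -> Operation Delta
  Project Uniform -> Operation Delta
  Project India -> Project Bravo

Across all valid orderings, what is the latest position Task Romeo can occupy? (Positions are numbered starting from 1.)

3

The operations that are forced after Task Romeo, directly or by a chain of constraints, are Project India, Project Bravo, Operation Delta. That's 3 operations.
With 3 mandatory successors out of 6 operations total, the latest slot for Task Romeo is 6−3 = 3, and it's reachable by doing all non-successors before Task Romeo.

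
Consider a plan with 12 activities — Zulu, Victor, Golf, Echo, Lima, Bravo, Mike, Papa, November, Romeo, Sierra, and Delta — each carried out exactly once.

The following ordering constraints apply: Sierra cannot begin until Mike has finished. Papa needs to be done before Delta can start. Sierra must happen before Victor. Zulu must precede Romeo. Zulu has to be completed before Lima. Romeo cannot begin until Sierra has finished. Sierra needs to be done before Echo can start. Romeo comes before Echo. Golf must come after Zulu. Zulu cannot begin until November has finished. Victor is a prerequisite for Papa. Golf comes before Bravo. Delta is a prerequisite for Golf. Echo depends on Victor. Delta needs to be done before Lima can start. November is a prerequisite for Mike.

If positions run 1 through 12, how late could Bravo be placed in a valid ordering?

Nothing depends on Bravo, so it can be the final activity, position 12.

12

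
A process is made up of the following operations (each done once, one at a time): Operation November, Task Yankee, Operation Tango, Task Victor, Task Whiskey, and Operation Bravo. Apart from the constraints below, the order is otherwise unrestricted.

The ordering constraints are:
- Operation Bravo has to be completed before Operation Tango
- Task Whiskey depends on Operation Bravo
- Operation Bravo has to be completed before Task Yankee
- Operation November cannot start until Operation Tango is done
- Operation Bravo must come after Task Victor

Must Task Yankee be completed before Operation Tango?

No

No chain of constraints connects Task Yankee to Operation Tango in either direction.
So Task Yankee can come before Operation Tango or after — it is not forced.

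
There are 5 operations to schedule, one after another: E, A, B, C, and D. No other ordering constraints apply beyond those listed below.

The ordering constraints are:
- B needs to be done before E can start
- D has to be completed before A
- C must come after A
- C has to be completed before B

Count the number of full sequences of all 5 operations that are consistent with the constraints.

1

D is the only operation with nothing required before it, so every ordering starts there.
Every operation is then forced in turn, so only 1 complete ordering is consistent with the constraints.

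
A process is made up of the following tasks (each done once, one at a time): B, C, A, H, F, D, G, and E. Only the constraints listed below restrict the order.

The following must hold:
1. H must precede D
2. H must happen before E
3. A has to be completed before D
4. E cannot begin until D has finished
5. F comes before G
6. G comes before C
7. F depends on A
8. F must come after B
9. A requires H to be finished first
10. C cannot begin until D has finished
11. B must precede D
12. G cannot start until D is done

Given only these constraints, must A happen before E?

Yes

Following the dependencies: A → D → E.
So A must precede E in any valid ordering.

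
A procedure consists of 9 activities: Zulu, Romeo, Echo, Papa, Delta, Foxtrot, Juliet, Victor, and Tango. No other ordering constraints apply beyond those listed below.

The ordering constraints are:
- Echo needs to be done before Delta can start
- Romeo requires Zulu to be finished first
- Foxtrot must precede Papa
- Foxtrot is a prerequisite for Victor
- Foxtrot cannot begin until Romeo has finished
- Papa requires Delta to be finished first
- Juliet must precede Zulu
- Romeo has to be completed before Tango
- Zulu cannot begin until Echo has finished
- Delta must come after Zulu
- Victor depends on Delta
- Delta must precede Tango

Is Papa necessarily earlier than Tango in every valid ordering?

No

Papa and Tango are not related by any chain of constraints.
So Papa can come before Tango or after — it is not forced.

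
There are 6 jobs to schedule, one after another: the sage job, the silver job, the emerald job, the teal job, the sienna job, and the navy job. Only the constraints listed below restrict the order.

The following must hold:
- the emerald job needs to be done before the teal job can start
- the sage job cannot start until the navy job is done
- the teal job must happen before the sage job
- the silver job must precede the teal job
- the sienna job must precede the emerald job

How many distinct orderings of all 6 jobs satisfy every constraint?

The jobs with no prerequisites are the silver job, the sienna job, the navy job; any of them can be placed first.
Enumerating by repeatedly choosing an available job (one whose prerequisites are all placed) gives 15 distinct complete orderings.

15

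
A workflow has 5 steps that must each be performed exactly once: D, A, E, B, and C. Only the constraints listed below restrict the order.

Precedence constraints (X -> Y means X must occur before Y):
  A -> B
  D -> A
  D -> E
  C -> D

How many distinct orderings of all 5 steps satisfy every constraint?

3

C is the only step with nothing required before it, so every ordering starts there.
Enumerating by repeatedly choosing an available step (one whose prerequisites are all placed) gives 3 distinct complete orderings.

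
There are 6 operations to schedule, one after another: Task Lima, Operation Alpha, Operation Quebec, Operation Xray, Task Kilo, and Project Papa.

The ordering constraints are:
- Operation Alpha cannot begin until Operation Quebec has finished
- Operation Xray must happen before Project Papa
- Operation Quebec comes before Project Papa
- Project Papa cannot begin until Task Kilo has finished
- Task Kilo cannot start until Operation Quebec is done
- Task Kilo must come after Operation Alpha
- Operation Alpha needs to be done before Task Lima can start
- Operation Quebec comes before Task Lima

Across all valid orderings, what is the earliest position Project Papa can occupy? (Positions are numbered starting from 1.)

5

Every operation that must precede Project Papa has to come before it. Tracing all chains that end at Project Papa, those operations are: Operation Alpha, Operation Quebec, Operation Xray, Task Kilo — 4 in total.
With 4 mandatory predecessors, the earliest Project Papa can sit is position 4+1 = 5, and placing just those 4 first achieves it.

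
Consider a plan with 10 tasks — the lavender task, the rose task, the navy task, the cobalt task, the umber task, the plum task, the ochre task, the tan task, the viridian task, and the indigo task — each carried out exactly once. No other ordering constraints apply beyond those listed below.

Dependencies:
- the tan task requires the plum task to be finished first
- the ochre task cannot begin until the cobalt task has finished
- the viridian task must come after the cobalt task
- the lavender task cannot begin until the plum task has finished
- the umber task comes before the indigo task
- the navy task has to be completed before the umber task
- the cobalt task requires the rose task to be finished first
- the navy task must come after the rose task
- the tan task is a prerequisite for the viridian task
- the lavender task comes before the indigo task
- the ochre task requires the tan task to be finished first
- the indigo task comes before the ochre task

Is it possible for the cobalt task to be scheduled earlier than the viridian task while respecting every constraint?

Yes

The constraints force the cobalt task before the viridian task, so yes — every valid ordering has the cobalt task earlier.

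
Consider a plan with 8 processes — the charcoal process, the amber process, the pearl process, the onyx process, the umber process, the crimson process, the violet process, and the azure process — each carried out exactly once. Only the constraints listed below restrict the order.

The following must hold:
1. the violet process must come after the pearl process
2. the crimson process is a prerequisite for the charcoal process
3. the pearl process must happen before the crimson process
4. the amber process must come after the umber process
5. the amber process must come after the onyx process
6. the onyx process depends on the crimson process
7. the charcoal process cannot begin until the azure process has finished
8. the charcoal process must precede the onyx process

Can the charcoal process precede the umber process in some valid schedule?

No chain of constraints runs from the umber process to the charcoal process, so the umber process is not required to come first.
So a valid ordering placing the charcoal process earlier than the umber process exists.

Yes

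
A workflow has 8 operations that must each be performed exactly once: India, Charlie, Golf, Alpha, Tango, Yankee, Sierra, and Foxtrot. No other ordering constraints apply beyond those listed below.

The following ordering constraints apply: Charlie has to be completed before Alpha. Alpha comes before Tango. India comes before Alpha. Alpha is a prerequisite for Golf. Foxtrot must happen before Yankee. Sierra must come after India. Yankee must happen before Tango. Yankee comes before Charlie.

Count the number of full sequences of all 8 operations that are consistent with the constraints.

The operations with no prerequisites are India, Foxtrot; any of them can be placed first.
Enumerating by repeatedly choosing an available operation (one whose prerequisites are all placed) gives 44 distinct complete orderings.

44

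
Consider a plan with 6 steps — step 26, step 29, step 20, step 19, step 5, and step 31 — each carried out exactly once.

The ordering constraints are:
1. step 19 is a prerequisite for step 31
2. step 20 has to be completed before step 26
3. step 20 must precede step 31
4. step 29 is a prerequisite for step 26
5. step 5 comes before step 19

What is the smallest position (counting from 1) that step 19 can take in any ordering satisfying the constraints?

2

The only step forced before step 19 (directly or transitively) is step 5.
So at minimum 1 step comes before step 19, putting step 19 no earlier than position 2. That position is achievable by scheduling exactly that predecessor first.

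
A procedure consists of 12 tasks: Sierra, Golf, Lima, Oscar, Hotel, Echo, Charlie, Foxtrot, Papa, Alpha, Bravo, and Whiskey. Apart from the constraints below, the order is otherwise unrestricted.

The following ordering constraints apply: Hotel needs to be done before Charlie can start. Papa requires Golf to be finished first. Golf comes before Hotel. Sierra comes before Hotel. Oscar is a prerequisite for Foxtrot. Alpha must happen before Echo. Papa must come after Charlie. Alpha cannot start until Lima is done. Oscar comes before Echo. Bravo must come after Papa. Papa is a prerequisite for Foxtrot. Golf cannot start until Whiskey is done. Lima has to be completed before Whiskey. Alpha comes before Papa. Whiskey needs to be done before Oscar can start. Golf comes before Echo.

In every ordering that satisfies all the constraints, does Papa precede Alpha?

No

The constraints actually force Alpha before Papa (via Alpha → Papa), not the other way around.
So Papa does not have to come before Alpha — it cannot.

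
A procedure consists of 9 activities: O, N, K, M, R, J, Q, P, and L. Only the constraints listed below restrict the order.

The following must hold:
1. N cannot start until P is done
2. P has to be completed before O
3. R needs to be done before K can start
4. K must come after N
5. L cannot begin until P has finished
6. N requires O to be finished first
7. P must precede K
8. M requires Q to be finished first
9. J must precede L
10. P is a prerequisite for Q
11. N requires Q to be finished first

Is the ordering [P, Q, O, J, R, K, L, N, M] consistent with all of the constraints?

No

In the proposed order, K appears before N.
But one of the constraints requires N before K, so this ordering violates it.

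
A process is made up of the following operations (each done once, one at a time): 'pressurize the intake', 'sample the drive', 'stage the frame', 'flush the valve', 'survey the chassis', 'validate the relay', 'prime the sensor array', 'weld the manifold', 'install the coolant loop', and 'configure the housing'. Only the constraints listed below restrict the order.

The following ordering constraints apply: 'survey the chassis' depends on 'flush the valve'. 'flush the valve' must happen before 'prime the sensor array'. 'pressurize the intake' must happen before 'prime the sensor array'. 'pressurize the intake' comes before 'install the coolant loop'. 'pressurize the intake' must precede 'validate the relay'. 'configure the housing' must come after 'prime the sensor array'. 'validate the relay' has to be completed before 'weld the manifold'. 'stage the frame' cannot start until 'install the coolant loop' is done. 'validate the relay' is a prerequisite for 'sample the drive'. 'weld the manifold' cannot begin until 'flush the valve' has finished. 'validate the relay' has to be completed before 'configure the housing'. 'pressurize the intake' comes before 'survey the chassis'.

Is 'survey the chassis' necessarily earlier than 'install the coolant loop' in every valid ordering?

No chain of constraints connects 'survey the chassis' to 'install the coolant loop' in either direction.
So 'survey the chassis' can come before 'install the coolant loop' or after — it is not forced.

No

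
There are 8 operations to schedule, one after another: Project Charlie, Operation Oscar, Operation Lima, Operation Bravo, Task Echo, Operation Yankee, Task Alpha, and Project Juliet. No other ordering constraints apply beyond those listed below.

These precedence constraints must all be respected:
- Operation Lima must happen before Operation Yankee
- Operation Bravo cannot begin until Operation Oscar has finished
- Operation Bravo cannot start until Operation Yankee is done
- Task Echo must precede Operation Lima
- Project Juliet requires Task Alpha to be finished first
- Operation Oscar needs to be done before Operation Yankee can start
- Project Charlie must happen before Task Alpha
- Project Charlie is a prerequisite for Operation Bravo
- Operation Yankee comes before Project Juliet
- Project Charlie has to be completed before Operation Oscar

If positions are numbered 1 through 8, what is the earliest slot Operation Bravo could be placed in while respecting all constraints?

6

Every operation that must precede Operation Bravo has to come before it. Tracing all chains that end at Operation Bravo, those operations are: Project Charlie, Operation Oscar, Operation Lima, Task Echo, Operation Yankee — 5 in total.
So at minimum 5 operations come before Operation Bravo, putting Operation Bravo no earlier than position 6. That position is achievable by scheduling exactly those predecessors first.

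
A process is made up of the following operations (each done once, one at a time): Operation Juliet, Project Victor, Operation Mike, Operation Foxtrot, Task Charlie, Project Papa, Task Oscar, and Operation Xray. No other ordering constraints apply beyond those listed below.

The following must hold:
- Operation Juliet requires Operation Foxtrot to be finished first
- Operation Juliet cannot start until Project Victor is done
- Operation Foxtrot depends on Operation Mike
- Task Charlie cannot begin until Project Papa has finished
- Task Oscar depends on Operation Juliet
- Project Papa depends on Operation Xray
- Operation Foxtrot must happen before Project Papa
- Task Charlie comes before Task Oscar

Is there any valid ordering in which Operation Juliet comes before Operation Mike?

No

There is a dependency chain Operation Mike → Operation Foxtrot → Operation Juliet, so Operation Juliet always comes after Operation Mike.
So no valid ordering can have Operation Juliet before Operation Mike.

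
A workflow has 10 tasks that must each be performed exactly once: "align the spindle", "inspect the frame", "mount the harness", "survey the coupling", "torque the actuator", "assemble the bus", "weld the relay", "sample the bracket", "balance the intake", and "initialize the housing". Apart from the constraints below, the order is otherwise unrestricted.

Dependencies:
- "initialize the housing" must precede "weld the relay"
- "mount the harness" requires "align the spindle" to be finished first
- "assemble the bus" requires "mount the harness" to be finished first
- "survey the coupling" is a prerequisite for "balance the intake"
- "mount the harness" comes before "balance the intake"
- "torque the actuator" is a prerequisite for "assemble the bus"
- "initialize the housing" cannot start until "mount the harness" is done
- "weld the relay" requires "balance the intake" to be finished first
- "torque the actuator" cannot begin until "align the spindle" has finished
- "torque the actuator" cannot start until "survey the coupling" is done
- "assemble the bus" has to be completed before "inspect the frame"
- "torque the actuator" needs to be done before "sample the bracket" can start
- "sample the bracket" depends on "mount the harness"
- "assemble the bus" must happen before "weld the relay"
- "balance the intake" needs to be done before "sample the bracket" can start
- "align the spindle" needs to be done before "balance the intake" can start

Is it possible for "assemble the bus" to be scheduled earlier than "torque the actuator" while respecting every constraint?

No

There is a dependency chain "torque the actuator" → "assemble the bus", so "assemble the bus" always comes after "torque the actuator".
So no valid ordering can have "assemble the bus" before "torque the actuator".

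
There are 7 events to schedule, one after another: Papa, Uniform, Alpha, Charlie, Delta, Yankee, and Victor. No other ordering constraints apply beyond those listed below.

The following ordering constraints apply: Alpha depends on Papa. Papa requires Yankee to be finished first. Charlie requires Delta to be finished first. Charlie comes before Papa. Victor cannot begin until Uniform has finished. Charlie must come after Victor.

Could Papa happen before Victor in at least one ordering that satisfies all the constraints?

No

Following Victor → Charlie → Papa, Victor must precede Papa in every valid ordering.
So no valid ordering can have Papa before Victor.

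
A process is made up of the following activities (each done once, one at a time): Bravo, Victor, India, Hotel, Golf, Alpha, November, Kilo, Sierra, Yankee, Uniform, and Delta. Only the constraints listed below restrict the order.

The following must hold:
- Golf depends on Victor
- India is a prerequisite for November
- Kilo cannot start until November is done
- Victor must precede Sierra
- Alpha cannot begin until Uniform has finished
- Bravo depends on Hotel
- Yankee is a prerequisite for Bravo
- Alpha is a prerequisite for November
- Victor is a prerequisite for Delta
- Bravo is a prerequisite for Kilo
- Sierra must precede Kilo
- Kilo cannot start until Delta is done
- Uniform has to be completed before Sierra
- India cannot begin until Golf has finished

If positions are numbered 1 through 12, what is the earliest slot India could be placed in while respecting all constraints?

Every activity that must precede India has to come before it. Tracing all chains that end at India, those activities are: Victor, Golf — 2 in total.
So at minimum 2 activities come before India, putting India no earlier than position 3. That position is achievable by scheduling exactly those predecessors first.

3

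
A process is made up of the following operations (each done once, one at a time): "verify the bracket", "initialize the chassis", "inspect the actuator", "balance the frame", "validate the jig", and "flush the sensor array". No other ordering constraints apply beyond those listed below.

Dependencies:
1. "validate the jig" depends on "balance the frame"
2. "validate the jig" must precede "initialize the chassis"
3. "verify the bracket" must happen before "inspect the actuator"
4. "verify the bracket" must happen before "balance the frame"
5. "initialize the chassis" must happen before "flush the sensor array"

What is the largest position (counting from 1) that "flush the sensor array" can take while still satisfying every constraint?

6

Nothing depends on "flush the sensor array", so it can be the final operation, position 6.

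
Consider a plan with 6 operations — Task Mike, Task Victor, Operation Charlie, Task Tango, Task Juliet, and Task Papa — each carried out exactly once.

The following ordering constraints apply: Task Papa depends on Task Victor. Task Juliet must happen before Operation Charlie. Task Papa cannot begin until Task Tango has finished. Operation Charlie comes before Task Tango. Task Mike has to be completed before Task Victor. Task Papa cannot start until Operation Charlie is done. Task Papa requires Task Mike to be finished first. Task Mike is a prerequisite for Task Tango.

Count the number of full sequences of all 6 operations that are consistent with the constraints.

2 operations have no prerequisites (Task Mike, Task Juliet), so any of them could come first.
Systematically extending each partial ordering one operation at a time and counting, there are 9 complete orderings.

9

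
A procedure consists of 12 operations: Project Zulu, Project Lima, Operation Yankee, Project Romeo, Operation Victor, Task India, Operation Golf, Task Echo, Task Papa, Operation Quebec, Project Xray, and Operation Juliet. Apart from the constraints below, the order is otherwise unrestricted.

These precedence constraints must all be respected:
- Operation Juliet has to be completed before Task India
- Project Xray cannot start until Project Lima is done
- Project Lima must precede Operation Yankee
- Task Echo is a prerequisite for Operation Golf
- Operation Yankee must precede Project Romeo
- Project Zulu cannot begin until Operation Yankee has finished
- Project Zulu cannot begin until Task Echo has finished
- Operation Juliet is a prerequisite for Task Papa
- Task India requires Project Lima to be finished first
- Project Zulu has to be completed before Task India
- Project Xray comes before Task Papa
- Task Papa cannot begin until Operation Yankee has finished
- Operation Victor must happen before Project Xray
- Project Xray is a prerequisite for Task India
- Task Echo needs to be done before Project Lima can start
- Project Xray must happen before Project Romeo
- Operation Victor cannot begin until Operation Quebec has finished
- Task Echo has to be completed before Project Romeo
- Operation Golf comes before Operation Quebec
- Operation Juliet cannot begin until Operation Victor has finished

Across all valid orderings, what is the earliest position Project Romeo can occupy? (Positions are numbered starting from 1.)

The operations that are forced before Project Romeo, directly or transitively, are Project Lima, Operation Yankee, Operation Victor, Operation Golf, Task Echo, Operation Quebec, Project Xray. That's 7 operations.
So at minimum 7 operations come before Project Romeo, putting Project Romeo no earlier than position 8. That position is achievable by scheduling exactly those predecessors first.

8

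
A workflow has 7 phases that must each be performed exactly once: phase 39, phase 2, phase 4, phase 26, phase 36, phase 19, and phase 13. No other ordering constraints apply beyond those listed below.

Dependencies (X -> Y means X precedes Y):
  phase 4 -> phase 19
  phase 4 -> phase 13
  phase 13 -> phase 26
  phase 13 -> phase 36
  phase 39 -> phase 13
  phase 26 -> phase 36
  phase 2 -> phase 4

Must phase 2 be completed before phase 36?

There is a constraint chain phase 2 → phase 4 → phase 13 → phase 36.
So phase 2 must precede phase 36 in any valid ordering.

Yes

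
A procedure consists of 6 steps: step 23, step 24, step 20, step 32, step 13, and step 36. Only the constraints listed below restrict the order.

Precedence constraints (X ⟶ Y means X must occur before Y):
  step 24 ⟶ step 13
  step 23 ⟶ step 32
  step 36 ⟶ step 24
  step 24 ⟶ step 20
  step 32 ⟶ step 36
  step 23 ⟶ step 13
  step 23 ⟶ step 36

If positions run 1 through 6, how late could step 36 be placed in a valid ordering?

The steps that are forced after step 36, directly or by a chain of constraints, are step 24, step 20, step 13. That's 3 steps.
With 3 mandatory successors out of 6 steps total, the latest slot for step 36 is 6−3 = 3, and it's reachable by doing all non-successors before step 36.

3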